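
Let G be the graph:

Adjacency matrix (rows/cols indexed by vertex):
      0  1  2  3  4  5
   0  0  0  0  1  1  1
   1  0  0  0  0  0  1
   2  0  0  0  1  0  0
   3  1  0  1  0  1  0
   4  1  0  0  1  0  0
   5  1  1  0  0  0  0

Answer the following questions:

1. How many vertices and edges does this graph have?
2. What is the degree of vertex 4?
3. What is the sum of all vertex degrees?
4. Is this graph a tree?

Count: 6 vertices, 6 edges.
Vertex 4 has neighbors [0, 3], degree = 2.
Handshaking lemma: 2 * 6 = 12.
A tree on 6 vertices has 5 edges. This graph has 6 edges (1 extra). Not a tree.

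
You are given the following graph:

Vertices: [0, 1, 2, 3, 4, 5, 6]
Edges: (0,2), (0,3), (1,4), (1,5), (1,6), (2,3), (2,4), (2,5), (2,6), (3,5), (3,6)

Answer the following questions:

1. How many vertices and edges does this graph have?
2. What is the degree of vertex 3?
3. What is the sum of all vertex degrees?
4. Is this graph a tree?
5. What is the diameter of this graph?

Count: 7 vertices, 11 edges.
Vertex 3 has neighbors [0, 2, 5, 6], degree = 4.
Handshaking lemma: 2 * 11 = 22.
A tree on 7 vertices has 6 edges. This graph has 11 edges (5 extra). Not a tree.
Diameter (longest shortest path) = 3.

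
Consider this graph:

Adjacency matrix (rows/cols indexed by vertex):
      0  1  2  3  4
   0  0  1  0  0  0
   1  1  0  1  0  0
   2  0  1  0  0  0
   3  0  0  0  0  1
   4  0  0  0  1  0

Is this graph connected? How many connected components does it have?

Checking connectivity: the graph has 2 connected component(s).
Components: [[0, 1, 2], [3, 4]]. The graph is NOT connected.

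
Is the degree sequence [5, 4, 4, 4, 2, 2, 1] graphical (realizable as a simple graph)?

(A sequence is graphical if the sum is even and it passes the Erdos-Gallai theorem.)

Sum of degrees = 22. Sum is even and passes Erdos-Gallai. The sequence IS graphical.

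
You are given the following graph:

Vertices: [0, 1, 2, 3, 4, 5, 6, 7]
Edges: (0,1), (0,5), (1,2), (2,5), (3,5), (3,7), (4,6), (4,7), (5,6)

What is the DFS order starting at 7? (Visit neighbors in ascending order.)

DFS from vertex 7 (neighbors processed in ascending order):
Visit order: 7, 3, 5, 0, 1, 2, 6, 4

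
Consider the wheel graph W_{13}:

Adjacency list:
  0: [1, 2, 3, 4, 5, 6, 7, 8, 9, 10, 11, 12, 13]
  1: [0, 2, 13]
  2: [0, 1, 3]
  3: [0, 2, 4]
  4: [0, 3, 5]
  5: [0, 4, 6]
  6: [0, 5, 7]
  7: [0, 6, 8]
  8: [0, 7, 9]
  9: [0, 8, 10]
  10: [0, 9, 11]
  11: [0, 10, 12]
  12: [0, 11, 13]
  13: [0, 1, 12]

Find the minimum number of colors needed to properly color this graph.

W_{13} = C_{13} plus a hub adjacent to every cycle vertex.
The outer cycle needs 3 colors (odd cycle); the hub is adjacent to all of them so needs a fresh color.
Chromatic number = 3 + 1 = 4.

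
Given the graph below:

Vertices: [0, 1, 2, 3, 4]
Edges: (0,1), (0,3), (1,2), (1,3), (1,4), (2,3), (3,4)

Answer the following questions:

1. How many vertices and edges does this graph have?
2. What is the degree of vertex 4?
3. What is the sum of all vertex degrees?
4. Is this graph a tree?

Count: 5 vertices, 7 edges.
Vertex 4 has neighbors [1, 3], degree = 2.
Handshaking lemma: 2 * 7 = 14.
A tree on 5 vertices has 4 edges. This graph has 7 edges (3 extra). Not a tree.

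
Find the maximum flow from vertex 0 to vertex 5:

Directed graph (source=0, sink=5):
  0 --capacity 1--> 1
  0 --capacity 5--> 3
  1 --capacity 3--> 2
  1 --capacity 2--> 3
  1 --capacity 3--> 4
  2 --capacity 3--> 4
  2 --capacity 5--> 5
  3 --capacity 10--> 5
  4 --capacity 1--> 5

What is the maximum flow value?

Computing max flow:
  Flow on (0->1): 1/1
  Flow on (0->3): 5/5
  Flow on (1->2): 1/3
  Flow on (2->5): 1/5
  Flow on (3->5): 5/10
Maximum flow = 6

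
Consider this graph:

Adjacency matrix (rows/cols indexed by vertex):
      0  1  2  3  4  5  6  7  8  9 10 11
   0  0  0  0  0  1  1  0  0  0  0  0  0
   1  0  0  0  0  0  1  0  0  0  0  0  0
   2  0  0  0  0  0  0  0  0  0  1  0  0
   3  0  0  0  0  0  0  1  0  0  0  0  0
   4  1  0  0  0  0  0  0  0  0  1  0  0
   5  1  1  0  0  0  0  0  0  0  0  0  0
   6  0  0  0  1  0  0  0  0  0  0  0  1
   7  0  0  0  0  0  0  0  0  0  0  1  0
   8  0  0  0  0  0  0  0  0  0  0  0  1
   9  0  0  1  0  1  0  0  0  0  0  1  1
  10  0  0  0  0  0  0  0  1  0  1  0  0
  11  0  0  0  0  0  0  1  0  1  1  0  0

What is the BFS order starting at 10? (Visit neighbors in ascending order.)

BFS from vertex 10 (neighbors processed in ascending order):
Visit order: 10, 7, 9, 2, 4, 11, 0, 6, 8, 5, 3, 1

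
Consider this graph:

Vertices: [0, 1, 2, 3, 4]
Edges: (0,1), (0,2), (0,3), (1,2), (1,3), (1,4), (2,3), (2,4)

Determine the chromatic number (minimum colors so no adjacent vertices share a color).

The graph has a maximum clique of size 4 (lower bound on chromatic number).
A valid 4-coloring: {0: 2, 1: 0, 2: 1, 3: 3, 4: 2}.
Chromatic number = 4.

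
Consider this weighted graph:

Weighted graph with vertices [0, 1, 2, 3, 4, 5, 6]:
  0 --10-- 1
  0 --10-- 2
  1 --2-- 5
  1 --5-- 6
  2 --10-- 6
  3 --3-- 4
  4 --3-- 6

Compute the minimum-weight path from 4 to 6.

Using Dijkstra's algorithm from vertex 4:
Shortest path: 4 -> 6
Total weight: 3 = 3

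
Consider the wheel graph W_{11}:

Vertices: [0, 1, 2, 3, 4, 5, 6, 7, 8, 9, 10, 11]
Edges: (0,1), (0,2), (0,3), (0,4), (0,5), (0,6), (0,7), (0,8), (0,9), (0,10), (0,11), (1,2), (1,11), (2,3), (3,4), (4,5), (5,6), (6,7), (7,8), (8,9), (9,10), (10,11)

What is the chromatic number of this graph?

W_{11} = C_{11} plus a hub adjacent to every cycle vertex.
The outer cycle needs 3 colors (odd cycle); the hub is adjacent to all of them so needs a fresh color.
Chromatic number = 3 + 1 = 4.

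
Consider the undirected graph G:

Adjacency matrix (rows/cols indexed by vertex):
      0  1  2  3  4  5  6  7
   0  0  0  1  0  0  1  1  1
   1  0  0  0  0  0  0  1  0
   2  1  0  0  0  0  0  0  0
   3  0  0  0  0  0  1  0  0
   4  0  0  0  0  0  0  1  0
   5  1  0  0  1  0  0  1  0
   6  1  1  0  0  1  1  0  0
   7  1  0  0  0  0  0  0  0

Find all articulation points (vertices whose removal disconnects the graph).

An articulation point is a vertex whose removal disconnects the graph.
Articulation points: [0, 5, 6]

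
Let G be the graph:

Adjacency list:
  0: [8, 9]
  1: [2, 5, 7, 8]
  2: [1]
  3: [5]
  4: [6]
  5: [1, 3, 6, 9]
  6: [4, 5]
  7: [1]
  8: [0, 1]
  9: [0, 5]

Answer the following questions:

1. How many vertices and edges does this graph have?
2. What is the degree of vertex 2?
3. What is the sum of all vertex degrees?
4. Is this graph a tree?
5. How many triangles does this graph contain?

Count: 10 vertices, 10 edges.
Vertex 2 has neighbors [1], degree = 1.
Handshaking lemma: 2 * 10 = 20.
A tree on 10 vertices has 9 edges. This graph has 10 edges (1 extra). Not a tree.
Number of triangles = 0.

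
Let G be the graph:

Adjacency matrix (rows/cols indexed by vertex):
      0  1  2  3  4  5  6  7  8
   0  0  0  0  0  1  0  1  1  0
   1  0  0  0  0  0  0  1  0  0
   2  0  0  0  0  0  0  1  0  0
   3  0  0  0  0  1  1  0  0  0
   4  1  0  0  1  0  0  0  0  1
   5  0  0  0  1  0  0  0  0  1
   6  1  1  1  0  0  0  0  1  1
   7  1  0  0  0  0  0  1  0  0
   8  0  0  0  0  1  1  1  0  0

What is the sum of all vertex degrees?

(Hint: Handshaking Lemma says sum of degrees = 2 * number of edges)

Count edges: 11 edges.
By Handshaking Lemma: sum of degrees = 2 * 11 = 22.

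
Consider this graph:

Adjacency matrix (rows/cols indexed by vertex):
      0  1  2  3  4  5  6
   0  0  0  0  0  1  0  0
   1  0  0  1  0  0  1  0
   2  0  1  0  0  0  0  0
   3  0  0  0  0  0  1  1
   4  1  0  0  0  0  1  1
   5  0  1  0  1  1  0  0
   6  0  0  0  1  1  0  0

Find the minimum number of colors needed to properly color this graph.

The graph has a maximum clique of size 2 (lower bound on chromatic number).
A valid 2-coloring: {0: 1, 1: 0, 2: 1, 3: 0, 4: 0, 5: 1, 6: 1}.
Chromatic number = 2.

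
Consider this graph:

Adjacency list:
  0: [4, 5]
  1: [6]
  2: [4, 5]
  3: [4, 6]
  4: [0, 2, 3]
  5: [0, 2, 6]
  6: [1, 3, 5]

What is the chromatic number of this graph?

The graph has a maximum clique of size 2 (lower bound on chromatic number).
A valid 3-coloring: {0: 1, 1: 0, 2: 1, 3: 2, 4: 0, 5: 0, 6: 1}.
No proper 2-coloring exists (verified by exhaustive search).
Chromatic number = 3.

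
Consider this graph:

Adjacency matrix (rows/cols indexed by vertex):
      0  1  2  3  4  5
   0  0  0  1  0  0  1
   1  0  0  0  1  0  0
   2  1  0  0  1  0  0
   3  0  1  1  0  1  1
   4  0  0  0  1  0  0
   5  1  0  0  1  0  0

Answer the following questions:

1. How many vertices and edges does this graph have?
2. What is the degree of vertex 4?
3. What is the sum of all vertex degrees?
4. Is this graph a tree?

Count: 6 vertices, 6 edges.
Vertex 4 has neighbors [3], degree = 1.
Handshaking lemma: 2 * 6 = 12.
A tree on 6 vertices has 5 edges. This graph has 6 edges (1 extra). Not a tree.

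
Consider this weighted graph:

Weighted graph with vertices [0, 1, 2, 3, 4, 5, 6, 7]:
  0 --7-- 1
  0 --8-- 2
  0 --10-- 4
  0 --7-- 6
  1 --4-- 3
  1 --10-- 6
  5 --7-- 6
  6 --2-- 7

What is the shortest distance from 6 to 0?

Using Dijkstra's algorithm from vertex 6:
Shortest path: 6 -> 0
Total weight: 7 = 7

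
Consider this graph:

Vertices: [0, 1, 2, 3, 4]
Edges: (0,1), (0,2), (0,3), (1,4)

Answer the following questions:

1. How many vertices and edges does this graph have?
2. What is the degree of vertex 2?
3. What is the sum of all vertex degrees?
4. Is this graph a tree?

Count: 5 vertices, 4 edges.
Vertex 2 has neighbors [0], degree = 1.
Handshaking lemma: 2 * 4 = 8.
A graph is a tree iff it is connected and has exactly n-1 edges. This graph is connected (all 5 vertices in one component) and has 5-1 = 4 edges. It is a tree.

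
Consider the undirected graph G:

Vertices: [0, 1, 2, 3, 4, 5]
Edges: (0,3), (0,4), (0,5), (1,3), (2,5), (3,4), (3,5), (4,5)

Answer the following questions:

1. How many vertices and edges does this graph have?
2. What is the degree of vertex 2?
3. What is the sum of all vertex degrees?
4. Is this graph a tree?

Count: 6 vertices, 8 edges.
Vertex 2 has neighbors [5], degree = 1.
Handshaking lemma: 2 * 8 = 16.
A tree on 6 vertices has 5 edges. This graph has 8 edges (3 extra). Not a tree.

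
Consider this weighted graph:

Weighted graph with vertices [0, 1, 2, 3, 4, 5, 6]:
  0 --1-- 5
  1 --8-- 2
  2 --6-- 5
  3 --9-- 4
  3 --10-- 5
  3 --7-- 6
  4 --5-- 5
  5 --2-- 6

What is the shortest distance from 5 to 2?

Using Dijkstra's algorithm from vertex 5:
Shortest path: 5 -> 2
Total weight: 6 = 6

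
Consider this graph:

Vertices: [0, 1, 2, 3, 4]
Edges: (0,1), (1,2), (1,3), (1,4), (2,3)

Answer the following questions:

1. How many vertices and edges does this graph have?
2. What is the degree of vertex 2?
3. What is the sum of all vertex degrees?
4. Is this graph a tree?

Count: 5 vertices, 5 edges.
Vertex 2 has neighbors [1, 3], degree = 2.
Handshaking lemma: 2 * 5 = 10.
A tree on 5 vertices has 4 edges. This graph has 5 edges (1 extra). Not a tree.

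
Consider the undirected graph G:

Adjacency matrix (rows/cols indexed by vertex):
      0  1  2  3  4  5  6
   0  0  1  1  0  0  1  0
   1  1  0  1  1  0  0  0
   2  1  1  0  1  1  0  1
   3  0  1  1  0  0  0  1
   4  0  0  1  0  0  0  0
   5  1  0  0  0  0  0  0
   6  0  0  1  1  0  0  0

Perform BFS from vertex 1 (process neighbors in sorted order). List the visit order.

BFS from vertex 1 (neighbors processed in ascending order):
Visit order: 1, 0, 2, 3, 5, 4, 6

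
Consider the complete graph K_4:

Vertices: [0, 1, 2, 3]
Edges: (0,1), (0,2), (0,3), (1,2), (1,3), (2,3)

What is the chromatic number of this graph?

In K_4, every vertex is adjacent to every other vertex.
Each vertex needs a unique color.
Chromatic number = 4.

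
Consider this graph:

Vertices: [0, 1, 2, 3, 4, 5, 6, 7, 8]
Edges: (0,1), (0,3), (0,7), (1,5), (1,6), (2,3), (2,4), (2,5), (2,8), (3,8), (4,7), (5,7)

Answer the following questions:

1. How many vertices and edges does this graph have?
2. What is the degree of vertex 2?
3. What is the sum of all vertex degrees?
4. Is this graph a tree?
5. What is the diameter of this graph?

Count: 9 vertices, 12 edges.
Vertex 2 has neighbors [3, 4, 5, 8], degree = 4.
Handshaking lemma: 2 * 12 = 24.
A tree on 9 vertices has 8 edges. This graph has 12 edges (4 extra). Not a tree.
Diameter (longest shortest path) = 4.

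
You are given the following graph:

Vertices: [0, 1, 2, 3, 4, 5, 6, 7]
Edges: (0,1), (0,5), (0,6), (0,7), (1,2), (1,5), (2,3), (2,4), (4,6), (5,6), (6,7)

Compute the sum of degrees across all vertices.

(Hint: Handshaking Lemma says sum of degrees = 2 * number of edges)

Count edges: 11 edges.
By Handshaking Lemma: sum of degrees = 2 * 11 = 22.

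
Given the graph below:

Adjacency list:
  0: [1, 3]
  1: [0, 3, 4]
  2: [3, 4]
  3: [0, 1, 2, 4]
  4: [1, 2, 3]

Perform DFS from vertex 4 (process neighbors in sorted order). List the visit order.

DFS from vertex 4 (neighbors processed in ascending order):
Visit order: 4, 1, 0, 3, 2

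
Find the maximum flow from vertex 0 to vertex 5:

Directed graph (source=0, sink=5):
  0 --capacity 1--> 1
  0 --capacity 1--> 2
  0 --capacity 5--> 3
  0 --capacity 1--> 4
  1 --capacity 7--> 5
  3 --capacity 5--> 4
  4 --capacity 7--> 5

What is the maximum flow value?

Computing max flow:
  Flow on (0->1): 1/1
  Flow on (0->3): 5/5
  Flow on (0->4): 1/1
  Flow on (1->5): 1/7
  Flow on (3->4): 5/5
  Flow on (4->5): 6/7
Maximum flow = 7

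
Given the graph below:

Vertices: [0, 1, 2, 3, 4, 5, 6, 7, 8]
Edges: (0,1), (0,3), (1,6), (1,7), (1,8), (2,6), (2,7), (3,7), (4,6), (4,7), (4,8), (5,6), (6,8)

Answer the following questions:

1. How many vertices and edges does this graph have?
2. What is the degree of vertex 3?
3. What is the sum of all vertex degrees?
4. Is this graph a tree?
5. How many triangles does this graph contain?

Count: 9 vertices, 13 edges.
Vertex 3 has neighbors [0, 7], degree = 2.
Handshaking lemma: 2 * 13 = 26.
A tree on 9 vertices has 8 edges. This graph has 13 edges (5 extra). Not a tree.
Number of triangles = 2.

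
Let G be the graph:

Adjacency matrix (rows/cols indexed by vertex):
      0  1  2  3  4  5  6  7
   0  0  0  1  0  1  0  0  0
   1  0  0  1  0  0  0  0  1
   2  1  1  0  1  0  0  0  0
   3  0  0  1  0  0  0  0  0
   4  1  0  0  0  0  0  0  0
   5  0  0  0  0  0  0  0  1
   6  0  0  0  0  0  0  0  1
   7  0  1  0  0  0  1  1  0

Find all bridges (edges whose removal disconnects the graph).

A bridge is an edge whose removal increases the number of connected components.
Bridges found: (0,2), (0,4), (1,2), (1,7), (2,3), (5,7), (6,7)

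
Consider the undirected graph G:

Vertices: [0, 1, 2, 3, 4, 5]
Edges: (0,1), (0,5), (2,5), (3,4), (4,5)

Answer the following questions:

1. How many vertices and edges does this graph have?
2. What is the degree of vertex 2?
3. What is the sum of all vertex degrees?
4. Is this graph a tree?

Count: 6 vertices, 5 edges.
Vertex 2 has neighbors [5], degree = 1.
Handshaking lemma: 2 * 5 = 10.
A graph is a tree iff it is connected and has exactly n-1 edges. This graph is connected (all 6 vertices in one component) and has 6-1 = 5 edges. It is a tree.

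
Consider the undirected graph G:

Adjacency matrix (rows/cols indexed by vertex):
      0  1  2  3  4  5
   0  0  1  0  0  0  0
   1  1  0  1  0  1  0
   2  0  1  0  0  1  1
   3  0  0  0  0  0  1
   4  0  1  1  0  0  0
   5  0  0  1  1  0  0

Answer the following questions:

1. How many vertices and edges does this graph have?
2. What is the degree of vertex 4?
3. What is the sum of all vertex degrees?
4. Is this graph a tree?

Count: 6 vertices, 6 edges.
Vertex 4 has neighbors [1, 2], degree = 2.
Handshaking lemma: 2 * 6 = 12.
A tree on 6 vertices has 5 edges. This graph has 6 edges (1 extra). Not a tree.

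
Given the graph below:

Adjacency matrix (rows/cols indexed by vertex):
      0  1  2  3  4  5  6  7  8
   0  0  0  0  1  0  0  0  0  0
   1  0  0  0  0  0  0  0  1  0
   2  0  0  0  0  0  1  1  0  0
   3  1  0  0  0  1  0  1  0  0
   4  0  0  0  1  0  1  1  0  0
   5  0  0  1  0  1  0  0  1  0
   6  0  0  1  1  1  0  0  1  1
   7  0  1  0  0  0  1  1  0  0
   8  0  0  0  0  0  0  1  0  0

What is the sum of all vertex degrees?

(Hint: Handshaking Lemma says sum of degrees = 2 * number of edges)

Count edges: 11 edges.
By Handshaking Lemma: sum of degrees = 2 * 11 = 22.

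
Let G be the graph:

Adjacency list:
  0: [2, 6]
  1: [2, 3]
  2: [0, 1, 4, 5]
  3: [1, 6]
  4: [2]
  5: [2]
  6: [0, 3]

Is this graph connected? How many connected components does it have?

Checking connectivity: the graph has 1 connected component(s).
All vertices are reachable from each other. The graph IS connected.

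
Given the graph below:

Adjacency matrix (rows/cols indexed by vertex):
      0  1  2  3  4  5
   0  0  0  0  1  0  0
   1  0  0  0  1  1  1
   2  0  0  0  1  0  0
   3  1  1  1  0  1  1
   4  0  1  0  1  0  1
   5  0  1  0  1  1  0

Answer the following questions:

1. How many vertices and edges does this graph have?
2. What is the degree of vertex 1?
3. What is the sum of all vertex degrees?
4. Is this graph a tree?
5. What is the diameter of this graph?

Count: 6 vertices, 8 edges.
Vertex 1 has neighbors [3, 4, 5], degree = 3.
Handshaking lemma: 2 * 8 = 16.
A tree on 6 vertices has 5 edges. This graph has 8 edges (3 extra). Not a tree.
Diameter (longest shortest path) = 2.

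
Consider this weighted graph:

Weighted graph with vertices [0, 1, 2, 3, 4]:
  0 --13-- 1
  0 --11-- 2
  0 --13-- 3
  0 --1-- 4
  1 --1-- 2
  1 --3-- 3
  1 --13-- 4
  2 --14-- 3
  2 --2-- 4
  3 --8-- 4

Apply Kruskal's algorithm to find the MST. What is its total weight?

Applying Kruskal's algorithm (sort edges by weight, add if no cycle):
  Add (0,4) w=1
  Add (1,2) w=1
  Add (2,4) w=2
  Add (1,3) w=3
  Skip (3,4) w=8 (creates cycle)
  Skip (0,2) w=11 (creates cycle)
  Skip (0,3) w=13 (creates cycle)
  Skip (0,1) w=13 (creates cycle)
  Skip (1,4) w=13 (creates cycle)
  Skip (2,3) w=14 (creates cycle)
MST weight = 7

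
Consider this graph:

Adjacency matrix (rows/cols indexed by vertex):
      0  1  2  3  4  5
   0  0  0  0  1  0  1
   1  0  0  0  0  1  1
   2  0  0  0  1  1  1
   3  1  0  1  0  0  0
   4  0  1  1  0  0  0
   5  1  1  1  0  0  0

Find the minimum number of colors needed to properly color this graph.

The graph has a maximum clique of size 2 (lower bound on chromatic number).
A valid 2-coloring: {0: 0, 1: 0, 2: 0, 3: 1, 4: 1, 5: 1}.
Chromatic number = 2.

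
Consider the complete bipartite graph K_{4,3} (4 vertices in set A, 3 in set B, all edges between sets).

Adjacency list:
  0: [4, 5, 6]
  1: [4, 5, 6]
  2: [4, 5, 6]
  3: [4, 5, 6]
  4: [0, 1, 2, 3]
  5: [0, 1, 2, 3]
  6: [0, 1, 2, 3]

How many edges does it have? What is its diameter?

K_{4,3} has 4 * 3 = 12 edges.
Any vertex reaches any opposite-side vertex in 1 step; same-side vertices reach in 2 steps via any opposite-side vertex.
Diameter = 2.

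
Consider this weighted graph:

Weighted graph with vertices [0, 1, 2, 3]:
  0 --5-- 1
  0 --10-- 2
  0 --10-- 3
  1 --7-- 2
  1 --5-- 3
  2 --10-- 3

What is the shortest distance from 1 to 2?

Using Dijkstra's algorithm from vertex 1:
Shortest path: 1 -> 2
Total weight: 7 = 7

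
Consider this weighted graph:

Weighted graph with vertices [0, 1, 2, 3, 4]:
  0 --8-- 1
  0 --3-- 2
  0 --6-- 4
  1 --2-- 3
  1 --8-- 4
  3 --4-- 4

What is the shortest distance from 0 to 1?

Using Dijkstra's algorithm from vertex 0:
Shortest path: 0 -> 1
Total weight: 8 = 8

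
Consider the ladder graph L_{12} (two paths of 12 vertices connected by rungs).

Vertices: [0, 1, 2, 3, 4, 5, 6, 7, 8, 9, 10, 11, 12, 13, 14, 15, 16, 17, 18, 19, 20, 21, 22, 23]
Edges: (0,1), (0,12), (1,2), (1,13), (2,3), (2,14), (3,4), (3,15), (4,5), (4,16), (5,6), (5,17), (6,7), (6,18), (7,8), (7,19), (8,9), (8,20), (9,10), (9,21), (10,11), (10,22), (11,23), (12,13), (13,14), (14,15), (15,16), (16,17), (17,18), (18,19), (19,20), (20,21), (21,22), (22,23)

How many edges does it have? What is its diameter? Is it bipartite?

Ladder graph L_{12}: 12 rungs + 2 * (12-1) path edges = 12 + 22 = 34 edges.
Diameter = 12.
Ladder graphs are bipartite (alternating coloring along each path).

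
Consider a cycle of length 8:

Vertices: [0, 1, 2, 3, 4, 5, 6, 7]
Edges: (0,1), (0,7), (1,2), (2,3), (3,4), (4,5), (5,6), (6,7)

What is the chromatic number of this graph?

This is an even cycle (C_8). Even cycles are bipartite.
Chromatic number = 2.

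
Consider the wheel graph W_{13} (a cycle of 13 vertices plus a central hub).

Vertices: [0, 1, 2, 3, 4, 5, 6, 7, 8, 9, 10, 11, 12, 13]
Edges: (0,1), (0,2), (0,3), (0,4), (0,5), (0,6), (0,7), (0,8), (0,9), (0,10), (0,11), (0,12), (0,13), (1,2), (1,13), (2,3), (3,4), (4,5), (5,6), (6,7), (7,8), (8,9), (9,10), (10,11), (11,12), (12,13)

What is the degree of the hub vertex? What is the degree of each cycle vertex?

The hub connects to all 13 cycle vertices, so deg(hub) = 13.
Each cycle vertex connects to 2 neighbors on the cycle plus the hub, so deg(cycle vertex) = 3.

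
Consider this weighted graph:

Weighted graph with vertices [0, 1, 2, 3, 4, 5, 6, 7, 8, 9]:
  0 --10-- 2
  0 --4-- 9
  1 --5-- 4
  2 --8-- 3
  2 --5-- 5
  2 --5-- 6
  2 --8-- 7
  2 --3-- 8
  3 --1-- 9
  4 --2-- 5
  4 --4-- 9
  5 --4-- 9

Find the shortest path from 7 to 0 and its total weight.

Using Dijkstra's algorithm from vertex 7:
Shortest path: 7 -> 2 -> 0
Total weight: 8 + 10 = 18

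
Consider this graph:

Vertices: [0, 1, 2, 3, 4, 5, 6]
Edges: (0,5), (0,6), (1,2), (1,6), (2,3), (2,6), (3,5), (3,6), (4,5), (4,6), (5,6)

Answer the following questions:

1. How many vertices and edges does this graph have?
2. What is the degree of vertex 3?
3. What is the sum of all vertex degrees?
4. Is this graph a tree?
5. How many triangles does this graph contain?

Count: 7 vertices, 11 edges.
Vertex 3 has neighbors [2, 5, 6], degree = 3.
Handshaking lemma: 2 * 11 = 22.
A tree on 7 vertices has 6 edges. This graph has 11 edges (5 extra). Not a tree.
Number of triangles = 5.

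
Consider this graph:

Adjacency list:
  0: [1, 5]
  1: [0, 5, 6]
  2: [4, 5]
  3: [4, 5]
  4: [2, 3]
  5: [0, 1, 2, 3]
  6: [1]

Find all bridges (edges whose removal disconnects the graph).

A bridge is an edge whose removal increases the number of connected components.
Bridges found: (1,6)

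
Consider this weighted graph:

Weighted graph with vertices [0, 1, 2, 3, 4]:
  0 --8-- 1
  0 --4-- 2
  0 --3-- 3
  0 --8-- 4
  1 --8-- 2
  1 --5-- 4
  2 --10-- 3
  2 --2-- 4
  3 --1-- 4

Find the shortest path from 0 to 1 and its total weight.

Using Dijkstra's algorithm from vertex 0:
Shortest path: 0 -> 1
Total weight: 8 = 8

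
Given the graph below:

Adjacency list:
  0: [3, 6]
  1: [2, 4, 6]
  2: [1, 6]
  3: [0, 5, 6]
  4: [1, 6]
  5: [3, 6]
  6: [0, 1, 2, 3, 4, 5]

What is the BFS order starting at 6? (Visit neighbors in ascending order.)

BFS from vertex 6 (neighbors processed in ascending order):
Visit order: 6, 0, 1, 2, 3, 4, 5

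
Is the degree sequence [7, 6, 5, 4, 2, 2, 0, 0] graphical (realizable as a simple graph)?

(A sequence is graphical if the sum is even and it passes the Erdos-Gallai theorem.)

Sum of degrees = 26. Sum is even but fails Erdos-Gallai. The sequence is NOT graphical.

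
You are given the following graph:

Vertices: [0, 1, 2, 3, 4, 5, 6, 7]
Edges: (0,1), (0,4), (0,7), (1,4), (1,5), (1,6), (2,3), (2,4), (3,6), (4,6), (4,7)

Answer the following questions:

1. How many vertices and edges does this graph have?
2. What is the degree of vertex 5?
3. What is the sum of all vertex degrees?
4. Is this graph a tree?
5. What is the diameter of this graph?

Count: 8 vertices, 11 edges.
Vertex 5 has neighbors [1], degree = 1.
Handshaking lemma: 2 * 11 = 22.
A tree on 8 vertices has 7 edges. This graph has 11 edges (4 extra). Not a tree.
Diameter (longest shortest path) = 3.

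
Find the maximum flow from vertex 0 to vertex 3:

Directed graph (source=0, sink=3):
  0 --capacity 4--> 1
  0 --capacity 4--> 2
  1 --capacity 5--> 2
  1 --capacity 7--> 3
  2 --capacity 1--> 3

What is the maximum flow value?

Computing max flow:
  Flow on (0->1): 4/4
  Flow on (0->2): 1/4
  Flow on (1->3): 4/7
  Flow on (2->3): 1/1
Maximum flow = 5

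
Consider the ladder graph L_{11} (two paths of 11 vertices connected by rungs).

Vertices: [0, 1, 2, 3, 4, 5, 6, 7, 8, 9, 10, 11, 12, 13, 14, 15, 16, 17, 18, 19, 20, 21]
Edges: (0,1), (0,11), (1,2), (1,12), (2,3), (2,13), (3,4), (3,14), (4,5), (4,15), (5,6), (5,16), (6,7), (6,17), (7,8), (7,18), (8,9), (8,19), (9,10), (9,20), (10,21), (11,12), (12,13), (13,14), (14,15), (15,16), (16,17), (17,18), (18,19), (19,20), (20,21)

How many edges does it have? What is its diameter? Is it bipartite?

Ladder graph L_{11}: 11 rungs + 2 * (11-1) path edges = 11 + 20 = 31 edges.
Diameter = 11.
Ladder graphs are bipartite (alternating coloring along each path).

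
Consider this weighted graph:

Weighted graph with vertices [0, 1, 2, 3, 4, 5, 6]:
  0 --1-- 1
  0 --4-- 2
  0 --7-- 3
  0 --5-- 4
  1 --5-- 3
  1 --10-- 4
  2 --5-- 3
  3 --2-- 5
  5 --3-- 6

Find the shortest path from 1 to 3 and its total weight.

Using Dijkstra's algorithm from vertex 1:
Shortest path: 1 -> 3
Total weight: 5 = 5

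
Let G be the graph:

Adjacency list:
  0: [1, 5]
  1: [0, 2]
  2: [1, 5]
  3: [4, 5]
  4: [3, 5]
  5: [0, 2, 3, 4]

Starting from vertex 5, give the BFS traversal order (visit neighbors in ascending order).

BFS from vertex 5 (neighbors processed in ascending order):
Visit order: 5, 0, 2, 3, 4, 1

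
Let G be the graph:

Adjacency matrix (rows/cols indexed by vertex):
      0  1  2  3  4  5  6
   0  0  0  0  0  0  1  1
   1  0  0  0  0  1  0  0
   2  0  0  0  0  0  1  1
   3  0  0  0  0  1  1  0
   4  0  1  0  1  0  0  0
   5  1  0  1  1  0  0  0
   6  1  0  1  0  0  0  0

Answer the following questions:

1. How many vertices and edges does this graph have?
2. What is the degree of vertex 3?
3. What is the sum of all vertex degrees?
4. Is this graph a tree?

Count: 7 vertices, 7 edges.
Vertex 3 has neighbors [4, 5], degree = 2.
Handshaking lemma: 2 * 7 = 14.
A tree on 7 vertices has 6 edges. This graph has 7 edges (1 extra). Not a tree.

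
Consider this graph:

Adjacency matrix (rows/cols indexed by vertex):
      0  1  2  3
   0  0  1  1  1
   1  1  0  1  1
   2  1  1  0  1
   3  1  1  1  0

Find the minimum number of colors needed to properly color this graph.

The graph has a maximum clique of size 4 (lower bound on chromatic number).
A valid 4-coloring: {0: 0, 1: 1, 2: 2, 3: 3}.
Chromatic number = 4.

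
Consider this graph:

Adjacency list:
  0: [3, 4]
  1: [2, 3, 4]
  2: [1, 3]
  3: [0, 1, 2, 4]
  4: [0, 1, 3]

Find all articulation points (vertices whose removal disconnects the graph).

No articulation points. The graph is biconnected.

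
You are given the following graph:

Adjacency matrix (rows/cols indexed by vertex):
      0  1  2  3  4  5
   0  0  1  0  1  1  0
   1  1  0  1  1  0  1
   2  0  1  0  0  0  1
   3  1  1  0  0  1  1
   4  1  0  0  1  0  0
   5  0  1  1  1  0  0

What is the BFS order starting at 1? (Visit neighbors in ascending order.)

BFS from vertex 1 (neighbors processed in ascending order):
Visit order: 1, 0, 2, 3, 5, 4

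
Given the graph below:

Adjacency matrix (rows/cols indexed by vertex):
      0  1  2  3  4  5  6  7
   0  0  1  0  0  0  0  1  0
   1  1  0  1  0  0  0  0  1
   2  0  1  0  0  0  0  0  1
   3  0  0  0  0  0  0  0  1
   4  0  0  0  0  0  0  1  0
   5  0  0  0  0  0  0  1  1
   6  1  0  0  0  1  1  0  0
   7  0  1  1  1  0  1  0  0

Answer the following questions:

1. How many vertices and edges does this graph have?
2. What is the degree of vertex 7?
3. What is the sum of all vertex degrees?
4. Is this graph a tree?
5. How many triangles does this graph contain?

Count: 8 vertices, 9 edges.
Vertex 7 has neighbors [1, 2, 3, 5], degree = 4.
Handshaking lemma: 2 * 9 = 18.
A tree on 8 vertices has 7 edges. This graph has 9 edges (2 extra). Not a tree.
Number of triangles = 1.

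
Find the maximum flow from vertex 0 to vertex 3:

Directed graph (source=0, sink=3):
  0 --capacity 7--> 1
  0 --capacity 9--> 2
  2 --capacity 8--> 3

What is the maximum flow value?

Computing max flow:
  Flow on (0->2): 8/9
  Flow on (2->3): 8/8
Maximum flow = 8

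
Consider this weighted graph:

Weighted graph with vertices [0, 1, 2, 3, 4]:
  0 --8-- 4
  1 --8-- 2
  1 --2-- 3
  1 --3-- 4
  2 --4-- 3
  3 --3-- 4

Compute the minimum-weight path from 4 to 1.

Using Dijkstra's algorithm from vertex 4:
Shortest path: 4 -> 1
Total weight: 3 = 3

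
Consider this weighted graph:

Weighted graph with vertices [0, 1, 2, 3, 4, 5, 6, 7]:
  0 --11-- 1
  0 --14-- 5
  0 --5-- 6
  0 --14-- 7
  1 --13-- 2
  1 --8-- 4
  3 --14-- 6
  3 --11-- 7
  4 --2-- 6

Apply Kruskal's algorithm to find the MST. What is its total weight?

Applying Kruskal's algorithm (sort edges by weight, add if no cycle):
  Add (4,6) w=2
  Add (0,6) w=5
  Add (1,4) w=8
  Skip (0,1) w=11 (creates cycle)
  Add (3,7) w=11
  Add (1,2) w=13
  Add (0,5) w=14
  Add (0,7) w=14
  Skip (3,6) w=14 (creates cycle)
MST weight = 67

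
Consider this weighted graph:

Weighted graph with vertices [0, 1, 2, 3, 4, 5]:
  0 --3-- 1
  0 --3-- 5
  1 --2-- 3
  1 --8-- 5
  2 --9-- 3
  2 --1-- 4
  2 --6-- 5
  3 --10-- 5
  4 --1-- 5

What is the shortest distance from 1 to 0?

Using Dijkstra's algorithm from vertex 1:
Shortest path: 1 -> 0
Total weight: 3 = 3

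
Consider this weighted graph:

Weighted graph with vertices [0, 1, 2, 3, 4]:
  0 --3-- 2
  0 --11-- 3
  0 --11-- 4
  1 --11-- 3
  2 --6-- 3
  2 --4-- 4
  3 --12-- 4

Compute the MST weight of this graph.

Applying Kruskal's algorithm (sort edges by weight, add if no cycle):
  Add (0,2) w=3
  Add (2,4) w=4
  Add (2,3) w=6
  Skip (0,3) w=11 (creates cycle)
  Skip (0,4) w=11 (creates cycle)
  Add (1,3) w=11
  Skip (3,4) w=12 (creates cycle)
MST weight = 24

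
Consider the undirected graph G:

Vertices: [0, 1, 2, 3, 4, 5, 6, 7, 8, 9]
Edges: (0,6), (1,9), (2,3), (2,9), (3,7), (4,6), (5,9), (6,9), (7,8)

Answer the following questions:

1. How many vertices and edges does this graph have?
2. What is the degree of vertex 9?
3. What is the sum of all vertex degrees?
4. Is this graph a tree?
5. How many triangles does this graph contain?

Count: 10 vertices, 9 edges.
Vertex 9 has neighbors [1, 2, 5, 6], degree = 4.
Handshaking lemma: 2 * 9 = 18.
A graph is a tree iff it is connected and has exactly n-1 edges. This graph is connected (all 10 vertices in one component) and has 10-1 = 9 edges. It is a tree.
Number of triangles = 0.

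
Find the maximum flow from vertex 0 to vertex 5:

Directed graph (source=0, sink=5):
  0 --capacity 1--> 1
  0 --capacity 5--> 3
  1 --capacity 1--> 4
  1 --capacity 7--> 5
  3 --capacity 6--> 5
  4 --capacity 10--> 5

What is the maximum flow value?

Computing max flow:
  Flow on (0->1): 1/1
  Flow on (0->3): 5/5
  Flow on (1->5): 1/7
  Flow on (3->5): 5/6
Maximum flow = 6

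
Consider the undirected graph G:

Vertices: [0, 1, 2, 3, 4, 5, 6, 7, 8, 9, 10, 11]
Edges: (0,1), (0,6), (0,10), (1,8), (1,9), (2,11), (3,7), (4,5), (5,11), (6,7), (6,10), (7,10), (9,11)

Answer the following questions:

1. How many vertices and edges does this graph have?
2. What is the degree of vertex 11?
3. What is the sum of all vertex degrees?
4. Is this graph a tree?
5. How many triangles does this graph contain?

Count: 12 vertices, 13 edges.
Vertex 11 has neighbors [2, 5, 9], degree = 3.
Handshaking lemma: 2 * 13 = 26.
A tree on 12 vertices has 11 edges. This graph has 13 edges (2 extra). Not a tree.
Number of triangles = 2.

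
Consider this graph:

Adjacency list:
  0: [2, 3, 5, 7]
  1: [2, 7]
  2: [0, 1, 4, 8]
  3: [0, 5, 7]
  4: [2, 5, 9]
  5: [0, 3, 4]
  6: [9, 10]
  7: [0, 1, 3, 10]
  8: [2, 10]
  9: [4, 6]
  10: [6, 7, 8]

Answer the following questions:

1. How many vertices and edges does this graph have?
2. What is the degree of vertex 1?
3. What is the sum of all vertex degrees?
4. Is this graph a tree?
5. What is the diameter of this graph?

Count: 11 vertices, 16 edges.
Vertex 1 has neighbors [2, 7], degree = 2.
Handshaking lemma: 2 * 16 = 32.
A tree on 11 vertices has 10 edges. This graph has 16 edges (6 extra). Not a tree.
Diameter (longest shortest path) = 3.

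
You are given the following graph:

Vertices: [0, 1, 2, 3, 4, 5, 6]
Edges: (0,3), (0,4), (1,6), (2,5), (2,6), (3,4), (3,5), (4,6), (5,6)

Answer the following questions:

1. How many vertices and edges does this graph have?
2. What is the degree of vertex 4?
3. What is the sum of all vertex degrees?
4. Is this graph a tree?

Count: 7 vertices, 9 edges.
Vertex 4 has neighbors [0, 3, 6], degree = 3.
Handshaking lemma: 2 * 9 = 18.
A tree on 7 vertices has 6 edges. This graph has 9 edges (3 extra). Not a tree.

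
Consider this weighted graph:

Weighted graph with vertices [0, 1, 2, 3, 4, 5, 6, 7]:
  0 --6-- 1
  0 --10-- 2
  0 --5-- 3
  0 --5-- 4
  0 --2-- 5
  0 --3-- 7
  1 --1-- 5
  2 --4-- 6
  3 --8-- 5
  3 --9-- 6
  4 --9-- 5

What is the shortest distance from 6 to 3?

Using Dijkstra's algorithm from vertex 6:
Shortest path: 6 -> 3
Total weight: 9 = 9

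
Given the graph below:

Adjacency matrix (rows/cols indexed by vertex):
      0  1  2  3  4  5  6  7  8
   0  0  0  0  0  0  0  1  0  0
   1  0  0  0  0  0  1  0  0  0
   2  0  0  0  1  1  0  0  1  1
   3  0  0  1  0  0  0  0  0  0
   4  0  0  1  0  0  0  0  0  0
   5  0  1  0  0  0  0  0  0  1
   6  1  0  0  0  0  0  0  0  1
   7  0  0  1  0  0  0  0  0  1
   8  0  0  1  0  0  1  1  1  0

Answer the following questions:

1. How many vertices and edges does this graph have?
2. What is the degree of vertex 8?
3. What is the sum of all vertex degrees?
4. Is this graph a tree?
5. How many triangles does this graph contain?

Count: 9 vertices, 9 edges.
Vertex 8 has neighbors [2, 5, 6, 7], degree = 4.
Handshaking lemma: 2 * 9 = 18.
A tree on 9 vertices has 8 edges. This graph has 9 edges (1 extra). Not a tree.
Number of triangles = 1.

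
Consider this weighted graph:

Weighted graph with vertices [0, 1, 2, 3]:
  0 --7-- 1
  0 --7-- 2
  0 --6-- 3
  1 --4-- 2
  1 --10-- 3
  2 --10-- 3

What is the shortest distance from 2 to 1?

Using Dijkstra's algorithm from vertex 2:
Shortest path: 2 -> 1
Total weight: 4 = 4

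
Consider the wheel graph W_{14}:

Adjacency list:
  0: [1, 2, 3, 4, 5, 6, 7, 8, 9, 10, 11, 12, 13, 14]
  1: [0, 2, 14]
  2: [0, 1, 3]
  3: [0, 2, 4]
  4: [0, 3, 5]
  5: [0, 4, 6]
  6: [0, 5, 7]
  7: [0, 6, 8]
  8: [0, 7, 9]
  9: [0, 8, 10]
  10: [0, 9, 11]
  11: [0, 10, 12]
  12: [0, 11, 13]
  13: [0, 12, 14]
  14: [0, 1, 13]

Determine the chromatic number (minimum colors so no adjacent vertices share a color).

W_{14} = C_{14} plus a hub adjacent to every cycle vertex.
The outer cycle needs 2 colors (even cycle); the hub is adjacent to all of them so needs a fresh color.
Chromatic number = 2 + 1 = 3.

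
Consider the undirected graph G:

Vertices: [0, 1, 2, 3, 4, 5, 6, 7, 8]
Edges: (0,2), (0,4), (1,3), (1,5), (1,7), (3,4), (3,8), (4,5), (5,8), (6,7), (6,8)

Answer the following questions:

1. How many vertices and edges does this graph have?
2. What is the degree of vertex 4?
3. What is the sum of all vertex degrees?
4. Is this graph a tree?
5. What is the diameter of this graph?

Count: 9 vertices, 11 edges.
Vertex 4 has neighbors [0, 3, 5], degree = 3.
Handshaking lemma: 2 * 11 = 22.
A tree on 9 vertices has 8 edges. This graph has 11 edges (3 extra). Not a tree.
Diameter (longest shortest path) = 5.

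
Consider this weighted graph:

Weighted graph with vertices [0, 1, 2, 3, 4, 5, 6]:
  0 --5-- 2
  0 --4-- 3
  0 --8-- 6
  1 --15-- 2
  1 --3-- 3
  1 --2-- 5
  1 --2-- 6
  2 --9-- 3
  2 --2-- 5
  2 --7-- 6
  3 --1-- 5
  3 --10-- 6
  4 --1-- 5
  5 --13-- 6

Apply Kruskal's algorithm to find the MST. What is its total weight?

Applying Kruskal's algorithm (sort edges by weight, add if no cycle):
  Add (3,5) w=1
  Add (4,5) w=1
  Add (1,6) w=2
  Add (1,5) w=2
  Add (2,5) w=2
  Skip (1,3) w=3 (creates cycle)
  Add (0,3) w=4
  Skip (0,2) w=5 (creates cycle)
  Skip (2,6) w=7 (creates cycle)
  Skip (0,6) w=8 (creates cycle)
  Skip (2,3) w=9 (creates cycle)
  Skip (3,6) w=10 (creates cycle)
  Skip (5,6) w=13 (creates cycle)
  Skip (1,2) w=15 (creates cycle)
MST weight = 12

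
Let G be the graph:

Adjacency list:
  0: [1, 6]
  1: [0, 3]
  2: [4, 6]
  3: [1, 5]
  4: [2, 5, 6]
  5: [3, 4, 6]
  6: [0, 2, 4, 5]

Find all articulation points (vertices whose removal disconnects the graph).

No articulation points. The graph is biconnected.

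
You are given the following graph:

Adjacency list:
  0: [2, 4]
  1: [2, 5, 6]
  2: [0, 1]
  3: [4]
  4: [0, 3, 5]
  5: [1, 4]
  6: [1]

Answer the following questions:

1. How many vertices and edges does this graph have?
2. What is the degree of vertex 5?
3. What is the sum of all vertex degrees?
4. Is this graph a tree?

Count: 7 vertices, 7 edges.
Vertex 5 has neighbors [1, 4], degree = 2.
Handshaking lemma: 2 * 7 = 14.
A tree on 7 vertices has 6 edges. This graph has 7 edges (1 extra). Not a tree.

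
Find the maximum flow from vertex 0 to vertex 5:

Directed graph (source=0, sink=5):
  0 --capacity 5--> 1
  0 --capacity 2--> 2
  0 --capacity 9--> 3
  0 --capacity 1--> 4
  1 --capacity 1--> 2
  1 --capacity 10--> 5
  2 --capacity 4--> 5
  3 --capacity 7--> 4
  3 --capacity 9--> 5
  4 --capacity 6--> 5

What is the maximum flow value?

Computing max flow:
  Flow on (0->1): 5/5
  Flow on (0->2): 2/2
  Flow on (0->3): 9/9
  Flow on (0->4): 1/1
  Flow on (1->5): 5/10
  Flow on (2->5): 2/4
  Flow on (3->5): 9/9
  Flow on (4->5): 1/6
Maximum flow = 17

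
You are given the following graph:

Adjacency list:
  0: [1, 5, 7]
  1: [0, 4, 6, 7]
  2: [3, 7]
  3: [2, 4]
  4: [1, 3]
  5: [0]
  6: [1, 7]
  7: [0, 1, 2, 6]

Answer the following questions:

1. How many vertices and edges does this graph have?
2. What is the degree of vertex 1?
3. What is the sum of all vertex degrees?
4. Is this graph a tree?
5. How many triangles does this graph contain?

Count: 8 vertices, 10 edges.
Vertex 1 has neighbors [0, 4, 6, 7], degree = 4.
Handshaking lemma: 2 * 10 = 20.
A tree on 8 vertices has 7 edges. This graph has 10 edges (3 extra). Not a tree.
Number of triangles = 2.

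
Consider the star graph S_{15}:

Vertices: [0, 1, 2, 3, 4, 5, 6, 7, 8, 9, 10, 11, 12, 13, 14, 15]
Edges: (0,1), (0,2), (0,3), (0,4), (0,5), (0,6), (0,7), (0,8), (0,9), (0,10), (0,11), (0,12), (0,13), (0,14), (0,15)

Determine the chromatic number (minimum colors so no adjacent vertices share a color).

S_{15} has one hub adjacent to 15 leaves; leaves are pairwise non-adjacent.
Color the hub 0 and every leaf 1.
Chromatic number = 2.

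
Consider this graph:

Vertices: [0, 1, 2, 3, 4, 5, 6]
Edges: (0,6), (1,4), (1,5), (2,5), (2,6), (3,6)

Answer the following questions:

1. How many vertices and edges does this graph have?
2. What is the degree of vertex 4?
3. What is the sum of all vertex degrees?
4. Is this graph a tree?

Count: 7 vertices, 6 edges.
Vertex 4 has neighbors [1], degree = 1.
Handshaking lemma: 2 * 6 = 12.
A graph is a tree iff it is connected and has exactly n-1 edges. This graph is connected (all 7 vertices in one component) and has 7-1 = 6 edges. It is a tree.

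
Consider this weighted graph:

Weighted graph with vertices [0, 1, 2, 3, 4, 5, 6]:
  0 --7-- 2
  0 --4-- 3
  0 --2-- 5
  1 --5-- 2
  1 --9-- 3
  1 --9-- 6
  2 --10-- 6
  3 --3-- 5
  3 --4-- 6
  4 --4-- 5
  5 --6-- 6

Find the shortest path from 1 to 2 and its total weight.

Using Dijkstra's algorithm from vertex 1:
Shortest path: 1 -> 2
Total weight: 5 = 5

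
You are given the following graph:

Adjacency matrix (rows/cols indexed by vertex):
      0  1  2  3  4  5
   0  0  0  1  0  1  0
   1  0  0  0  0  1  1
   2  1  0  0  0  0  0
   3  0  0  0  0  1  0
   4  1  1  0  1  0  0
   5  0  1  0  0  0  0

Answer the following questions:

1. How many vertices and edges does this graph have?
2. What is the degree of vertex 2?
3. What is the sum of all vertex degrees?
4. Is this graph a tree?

Count: 6 vertices, 5 edges.
Vertex 2 has neighbors [0], degree = 1.
Handshaking lemma: 2 * 5 = 10.
A graph is a tree iff it is connected and has exactly n-1 edges. This graph is connected (all 6 vertices in one component) and has 6-1 = 5 edges. It is a tree.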